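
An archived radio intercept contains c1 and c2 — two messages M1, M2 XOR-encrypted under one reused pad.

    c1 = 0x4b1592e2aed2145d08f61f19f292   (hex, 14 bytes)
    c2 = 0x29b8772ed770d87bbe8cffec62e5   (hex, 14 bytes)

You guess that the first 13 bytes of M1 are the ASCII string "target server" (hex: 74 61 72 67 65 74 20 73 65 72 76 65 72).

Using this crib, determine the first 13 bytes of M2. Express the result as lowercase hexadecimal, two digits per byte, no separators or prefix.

16cc97ab1cd6ec55d3089690e2

First, c1 ⊕ c2 = (M1 ⊕ K) ⊕ (M2 ⊕ K) = M1 ⊕ M2, so the key drops out. Then M2 = (M1 ⊕ M2) ⊕ M1 over the first 13 bytes.
byte 0: (4b ⊕ 29) ⊕ 74 = 62 ⊕ 74 = 16
byte 1: (15 ⊕ b8) ⊕ 61 = ad ⊕ 61 = cc
byte 2: (92 ⊕ 77) ⊕ 72 = e5 ⊕ 72 = 97
byte 3: (e2 ⊕ 2e) ⊕ 67 = cc ⊕ 67 = ab
byte 4: (ae ⊕ d7) ⊕ 65 = 79 ⊕ 65 = 1c
byte 5: (d2 ⊕ 70) ⊕ 74 = a2 ⊕ 74 = d6
byte 6: (14 ⊕ d8) ⊕ 20 = cc ⊕ 20 = ec
byte 7: (5d ⊕ 7b) ⊕ 73 = 26 ⊕ 73 = 55
byte 8: (08 ⊕ be) ⊕ 65 = b6 ⊕ 65 = d3
byte 9: (f6 ⊕ 8c) ⊕ 72 = 7a ⊕ 72 = 08
byte 10: (1f ⊕ ff) ⊕ 76 = e0 ⊕ 76 = 96
byte 11: (19 ⊕ ec) ⊕ 65 = f5 ⊕ 65 = 90
byte 12: (f2 ⊕ 62) ⊕ 72 = 90 ⊕ 72 = e2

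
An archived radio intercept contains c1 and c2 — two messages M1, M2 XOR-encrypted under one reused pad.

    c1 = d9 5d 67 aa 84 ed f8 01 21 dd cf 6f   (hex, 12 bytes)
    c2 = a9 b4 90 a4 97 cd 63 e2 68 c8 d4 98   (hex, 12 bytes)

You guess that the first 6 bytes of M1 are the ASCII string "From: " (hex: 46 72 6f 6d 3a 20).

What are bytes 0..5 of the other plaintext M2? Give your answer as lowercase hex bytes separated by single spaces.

First, c1 ⊕ c2 = (M1 ⊕ K) ⊕ (M2 ⊕ K) = M1 ⊕ M2, so the key drops out. Then M2 = (M1 ⊕ M2) ⊕ M1 over the first 6 bytes.
byte 0: (d9 ⊕ a9) ⊕ 46 = 70 ⊕ 46 = 36
byte 1: (5d ⊕ b4) ⊕ 72 = e9 ⊕ 72 = 9b
byte 2: (67 ⊕ 90) ⊕ 6f = f7 ⊕ 6f = 98
byte 3: (aa ⊕ a4) ⊕ 6d = 0e ⊕ 6d = 63
byte 4: (84 ⊕ 97) ⊕ 3a = 13 ⊕ 3a = 29
byte 5: (ed ⊕ cd) ⊕ 20 = 20 ⊕ 20 = 00

36 9b 98 63 29 00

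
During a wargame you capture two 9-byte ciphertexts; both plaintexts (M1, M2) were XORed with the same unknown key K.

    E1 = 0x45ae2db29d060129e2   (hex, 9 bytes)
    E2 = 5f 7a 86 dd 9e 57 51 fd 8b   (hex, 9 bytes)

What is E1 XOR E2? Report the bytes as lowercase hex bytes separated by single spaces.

1a d4 ab 6f 03 51 50 d4 69

E1 ⊕ E2 = (M1 ⊕ K) ⊕ (M2 ⊕ K) = M1 ⊕ M2 — the shared key cancels under XOR.
 69 XOR  95 =  26
174 XOR 122 = 212
 45 XOR 134 = 171
178 XOR 221 = 111
157 XOR 158 =   3
  6 XOR  87 =  81
  1 XOR  81 =  80
 41 XOR 253 = 212
226 XOR 139 = 105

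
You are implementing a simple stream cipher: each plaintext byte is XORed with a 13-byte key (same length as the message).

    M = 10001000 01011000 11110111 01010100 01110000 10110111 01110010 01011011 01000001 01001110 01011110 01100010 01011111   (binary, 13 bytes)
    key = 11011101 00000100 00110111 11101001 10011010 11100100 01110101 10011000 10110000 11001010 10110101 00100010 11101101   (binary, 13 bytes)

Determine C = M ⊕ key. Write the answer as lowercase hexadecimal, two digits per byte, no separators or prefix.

byte 0: 88 ⊕ dd = 55
byte 1: 58 ⊕ 04 = 5c
byte 2: f7 ⊕ 37 = c0
byte 3: 54 ⊕ e9 = bd
byte 4: 70 ⊕ 9a = ea
byte 5: b7 ⊕ e4 = 53
byte 6: 72 ⊕ 75 = 07
byte 7: 5b ⊕ 98 = c3
byte 8: 41 ⊕ b0 = f1
byte 9: 4e ⊕ ca = 84
byte 10: 5e ⊕ b5 = eb
byte 11: 62 ⊕ 22 = 40
byte 12: 5f ⊕ ed = b2

555cc0bdea5307c3f184eb40b2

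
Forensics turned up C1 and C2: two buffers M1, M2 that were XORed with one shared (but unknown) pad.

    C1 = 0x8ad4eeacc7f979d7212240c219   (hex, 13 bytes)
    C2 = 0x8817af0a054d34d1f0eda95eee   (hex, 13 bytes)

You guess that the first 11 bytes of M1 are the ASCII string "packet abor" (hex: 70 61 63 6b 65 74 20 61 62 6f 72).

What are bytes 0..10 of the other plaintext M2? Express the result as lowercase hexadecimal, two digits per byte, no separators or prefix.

72a222cda7c06d67b3a09b

First, C1 ⊕ C2 = (M1 ⊕ K) ⊕ (M2 ⊕ K) = M1 ⊕ M2, so the key drops out. Then M2 = (M1 ⊕ M2) ⊕ M1 over the first 11 bytes.
byte 0: (8a XOR 88) XOR 70 = 02 XOR 70 = 72
byte 1: (d4 XOR 17) XOR 61 = c3 XOR 61 = a2
byte 2: (ee XOR af) XOR 63 = 41 XOR 63 = 22
byte 3: (ac XOR 0a) XOR 6b = a6 XOR 6b = cd
byte 4: (c7 XOR 05) XOR 65 = c2 XOR 65 = a7
byte 5: (f9 XOR 4d) XOR 74 = b4 XOR 74 = c0
byte 6: (79 XOR 34) XOR 20 = 4d XOR 20 = 6d
byte 7: (d7 XOR d1) XOR 61 = 06 XOR 61 = 67
byte 8: (21 XOR f0) XOR 62 = d1 XOR 62 = b3
byte 9: (22 XOR ed) XOR 6f = cf XOR 6f = a0
byte 10: (40 XOR a9) XOR 72 = e9 XOR 72 = 9b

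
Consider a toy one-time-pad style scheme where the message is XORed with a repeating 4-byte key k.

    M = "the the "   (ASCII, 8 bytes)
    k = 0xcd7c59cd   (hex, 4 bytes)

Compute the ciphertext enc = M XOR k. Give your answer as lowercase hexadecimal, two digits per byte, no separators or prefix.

b9143cedb9143ced

The 4-byte key repeats, so the effective keystream is cd 7c 59 cd cd 7c 59 cd.
byte 0: 74 ^ cd = b9
byte 1: 68 ^ 7c = 14
byte 2: 65 ^ 59 = 3c
byte 3: 20 ^ cd = ed
byte 4: 74 ^ cd = b9
byte 5: 68 ^ 7c = 14
byte 6: 65 ^ 59 = 3c
byte 7: 20 ^ cd = ed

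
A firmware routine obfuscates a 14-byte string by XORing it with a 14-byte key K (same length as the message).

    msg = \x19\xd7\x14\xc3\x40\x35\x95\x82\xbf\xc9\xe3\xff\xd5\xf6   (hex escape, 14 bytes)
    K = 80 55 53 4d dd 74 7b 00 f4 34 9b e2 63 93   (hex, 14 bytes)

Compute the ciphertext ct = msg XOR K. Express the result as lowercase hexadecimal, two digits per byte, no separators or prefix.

19 XOR 80 = 99
d7 XOR 55 = 82
14 XOR 53 = 47
c3 XOR 4d = 8e
40 XOR dd = 9d
35 XOR 74 = 41
95 XOR 7b = ee
82 XOR 00 = 82
bf XOR f4 = 4b
c9 XOR 34 = fd
e3 XOR 9b = 78
ff XOR e2 = 1d
d5 XOR 63 = b6
f6 XOR 93 = 65

9982478e9d41ee824bfd781db665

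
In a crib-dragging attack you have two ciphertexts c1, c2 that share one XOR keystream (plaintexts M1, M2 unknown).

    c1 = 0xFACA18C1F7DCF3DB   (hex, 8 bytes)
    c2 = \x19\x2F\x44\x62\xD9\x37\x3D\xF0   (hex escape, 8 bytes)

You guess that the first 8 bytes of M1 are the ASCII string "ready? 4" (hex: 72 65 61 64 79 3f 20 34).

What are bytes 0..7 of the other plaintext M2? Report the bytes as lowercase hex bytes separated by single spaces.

First, c1 ⊕ c2 = (M1 ⊕ K) ⊕ (M2 ⊕ K) = M1 ⊕ M2, so the key drops out. Then M2 = (M1 ⊕ M2) ⊕ M1 over the first 8 bytes.
byte 0: (fa ⊕ 19) ⊕ 72 = e3 ⊕ 72 = 91
byte 1: (ca ⊕ 2f) ⊕ 65 = e5 ⊕ 65 = 80
byte 2: (18 ⊕ 44) ⊕ 61 = 5c ⊕ 61 = 3d
byte 3: (c1 ⊕ 62) ⊕ 64 = a3 ⊕ 64 = c7
byte 4: (f7 ⊕ d9) ⊕ 79 = 2e ⊕ 79 = 57
byte 5: (dc ⊕ 37) ⊕ 3f = eb ⊕ 3f = d4
byte 6: (f3 ⊕ 3d) ⊕ 20 = ce ⊕ 20 = ee
byte 7: (db ⊕ f0) ⊕ 34 = 2b ⊕ 34 = 1f

91 80 3d c7 57 d4 ee 1f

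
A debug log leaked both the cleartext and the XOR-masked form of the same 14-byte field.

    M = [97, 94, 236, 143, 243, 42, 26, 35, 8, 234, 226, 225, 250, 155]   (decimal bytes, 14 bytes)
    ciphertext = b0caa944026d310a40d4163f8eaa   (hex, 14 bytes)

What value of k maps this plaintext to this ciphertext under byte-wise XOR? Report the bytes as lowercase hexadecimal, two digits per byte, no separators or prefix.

Since ciphertext = M ⊕ k, XORing both sides with M gives k = M ⊕ ciphertext.
byte 0: 61 ^ b0 = d1
byte 1: 5e ^ ca = 94
byte 2: ec ^ a9 = 45
byte 3: 8f ^ 44 = cb
byte 4: f3 ^ 02 = f1
byte 5: 2a ^ 6d = 47
byte 6: 1a ^ 31 = 2b
byte 7: 23 ^ 0a = 29
byte 8: 08 ^ 40 = 48
byte 9: ea ^ d4 = 3e
byte 10: e2 ^ 16 = f4
byte 11: e1 ^ 3f = de
byte 12: fa ^ 8e = 74
byte 13: 9b ^ aa = 31

d19445cbf1472b29483ef4de7431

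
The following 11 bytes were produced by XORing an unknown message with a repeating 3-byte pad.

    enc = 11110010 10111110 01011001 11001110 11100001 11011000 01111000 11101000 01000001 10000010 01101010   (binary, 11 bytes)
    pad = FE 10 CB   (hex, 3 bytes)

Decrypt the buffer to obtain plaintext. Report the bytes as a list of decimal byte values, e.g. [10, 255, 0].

[12, 174, 146, 48, 241, 19, 134, 248, 138, 124, 122]

The 3-byte key repeats, so the effective keystream is fe 10 cb fe 10 cb fe 10 cb fe 10.
byte 0: 11110010 ⊕ 11111110 = 00001100
byte 1: 10111110 ⊕ 00010000 = 10101110
byte 2: 01011001 ⊕ 11001011 = 10010010
byte 3: 11001110 ⊕ 11111110 = 00110000
byte 4: 11100001 ⊕ 00010000 = 11110001
byte 5: 11011000 ⊕ 11001011 = 00010011
byte 6: 01111000 ⊕ 11111110 = 10000110
byte 7: 11101000 ⊕ 00010000 = 11111000
byte 8: 01000001 ⊕ 11001011 = 10001010
byte 9: 10000010 ⊕ 11111110 = 01111100
byte 10: 01101010 ⊕ 00010000 = 01111010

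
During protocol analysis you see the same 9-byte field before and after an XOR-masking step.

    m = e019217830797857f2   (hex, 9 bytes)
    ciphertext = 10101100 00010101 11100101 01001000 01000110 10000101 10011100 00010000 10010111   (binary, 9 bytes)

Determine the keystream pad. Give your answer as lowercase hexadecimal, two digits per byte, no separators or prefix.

4c0cc43076fce44765

Since ciphertext = m ⊕ pad, XORing both sides with m gives pad = m ⊕ ciphertext.
e0 ⊕ ac = 4c
19 ⊕ 15 = 0c
21 ⊕ e5 = c4
78 ⊕ 48 = 30
30 ⊕ 46 = 76
79 ⊕ 85 = fc
78 ⊕ 9c = e4
57 ⊕ 10 = 47
f2 ⊕ 97 = 65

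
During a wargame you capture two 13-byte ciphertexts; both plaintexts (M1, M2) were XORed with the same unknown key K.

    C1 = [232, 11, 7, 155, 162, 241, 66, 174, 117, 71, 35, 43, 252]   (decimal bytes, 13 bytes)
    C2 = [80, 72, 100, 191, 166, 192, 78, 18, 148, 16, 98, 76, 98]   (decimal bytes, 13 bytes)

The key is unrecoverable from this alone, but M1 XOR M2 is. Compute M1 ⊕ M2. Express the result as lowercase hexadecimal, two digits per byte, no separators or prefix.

C1 ⊕ C2 = (M1 ⊕ K) ⊕ (M2 ⊕ K) = M1 ⊕ M2 — the shared key cancels under XOR.
11101000 ⊕ 01010000 = 10111000
00001011 ⊕ 01001000 = 01000011
00000111 ⊕ 01100100 = 01100011
10011011 ⊕ 10111111 = 00100100
10100010 ⊕ 10100110 = 00000100
11110001 ⊕ 11000000 = 00110001
01000010 ⊕ 01001110 = 00001100
10101110 ⊕ 00010010 = 10111100
01110101 ⊕ 10010100 = 11100001
01000111 ⊕ 00010000 = 01010111
00100011 ⊕ 01100010 = 01000001
00101011 ⊕ 01001100 = 01100111
11111100 ⊕ 01100010 = 10011110

b843632404310cbce15741679e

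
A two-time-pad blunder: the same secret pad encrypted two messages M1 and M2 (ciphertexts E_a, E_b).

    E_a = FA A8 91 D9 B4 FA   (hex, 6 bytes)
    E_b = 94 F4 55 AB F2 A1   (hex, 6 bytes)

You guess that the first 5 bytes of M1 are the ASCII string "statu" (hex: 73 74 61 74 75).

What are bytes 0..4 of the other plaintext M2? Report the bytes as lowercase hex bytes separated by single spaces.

1d 28 a5 06 33

First, E_a ⊕ E_b = (M1 ⊕ K) ⊕ (M2 ⊕ K) = M1 ⊕ M2, so the key drops out. Then M2 = (M1 ⊕ M2) ⊕ M1 over the first 5 bytes.
byte 0: (fa ^ 94) ^ 73 = 6e ^ 73 = 1d
byte 1: (a8 ^ f4) ^ 74 = 5c ^ 74 = 28
byte 2: (91 ^ 55) ^ 61 = c4 ^ 61 = a5
byte 3: (d9 ^ ab) ^ 74 = 72 ^ 74 = 06
byte 4: (b4 ^ f2) ^ 75 = 46 ^ 75 = 33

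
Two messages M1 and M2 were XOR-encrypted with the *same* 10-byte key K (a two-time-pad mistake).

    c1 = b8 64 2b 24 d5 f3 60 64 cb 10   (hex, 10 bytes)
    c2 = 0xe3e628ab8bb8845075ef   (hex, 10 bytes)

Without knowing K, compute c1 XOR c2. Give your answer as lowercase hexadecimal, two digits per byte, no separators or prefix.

c1 ⊕ c2 = (M1 ⊕ K) ⊕ (M2 ⊕ K) = M1 ⊕ M2 — the shared key cancels under XOR.
byte 0: b8 xor e3 = 5b
byte 1: 64 xor e6 = 82
byte 2: 2b xor 28 = 03
byte 3: 24 xor ab = 8f
byte 4: d5 xor 8b = 5e
byte 5: f3 xor b8 = 4b
byte 6: 60 xor 84 = e4
byte 7: 64 xor 50 = 34
byte 8: cb xor 75 = be
byte 9: 10 xor ef = ff

5b82038f5e4be434beff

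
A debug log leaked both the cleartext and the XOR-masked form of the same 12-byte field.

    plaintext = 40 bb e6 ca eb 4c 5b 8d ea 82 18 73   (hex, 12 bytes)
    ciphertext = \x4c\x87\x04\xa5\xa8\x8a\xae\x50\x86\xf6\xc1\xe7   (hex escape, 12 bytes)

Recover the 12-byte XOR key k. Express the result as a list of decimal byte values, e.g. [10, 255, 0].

[12, 60, 226, 111, 67, 198, 245, 221, 108, 116, 217, 148]

Since ciphertext = plaintext ⊕ k, XORing both sides with plaintext gives k = plaintext ⊕ ciphertext.
byte 0: 40 ^ 4c = 0c
byte 1: bb ^ 87 = 3c
byte 2: e6 ^ 04 = e2
byte 3: ca ^ a5 = 6f
byte 4: eb ^ a8 = 43
byte 5: 4c ^ 8a = c6
byte 6: 5b ^ ae = f5
byte 7: 8d ^ 50 = dd
byte 8: ea ^ 86 = 6c
byte 9: 82 ^ f6 = 74
byte 10: 18 ^ c1 = d9
byte 11: 73 ^ e7 = 94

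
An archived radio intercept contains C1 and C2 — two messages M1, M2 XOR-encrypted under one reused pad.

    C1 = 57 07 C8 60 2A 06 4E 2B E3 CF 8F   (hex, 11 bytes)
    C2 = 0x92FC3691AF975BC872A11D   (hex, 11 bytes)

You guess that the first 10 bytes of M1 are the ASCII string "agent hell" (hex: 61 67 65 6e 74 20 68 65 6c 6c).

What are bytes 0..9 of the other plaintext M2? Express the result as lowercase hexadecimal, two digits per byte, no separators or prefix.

First, C1 ⊕ C2 = (M1 ⊕ K) ⊕ (M2 ⊕ K) = M1 ⊕ M2, so the key drops out. Then M2 = (M1 ⊕ M2) ⊕ M1 over the first 10 bytes.
byte 0: (57 ^ 92) ^ 61 = c5 ^ 61 = a4
byte 1: (07 ^ fc) ^ 67 = fb ^ 67 = 9c
byte 2: (c8 ^ 36) ^ 65 = fe ^ 65 = 9b
byte 3: (60 ^ 91) ^ 6e = f1 ^ 6e = 9f
byte 4: (2a ^ af) ^ 74 = 85 ^ 74 = f1
byte 5: (06 ^ 97) ^ 20 = 91 ^ 20 = b1
byte 6: (4e ^ 5b) ^ 68 = 15 ^ 68 = 7d
byte 7: (2b ^ c8) ^ 65 = e3 ^ 65 = 86
byte 8: (e3 ^ 72) ^ 6c = 91 ^ 6c = fd
byte 9: (cf ^ a1) ^ 6c = 6e ^ 6c = 02

a49c9b9ff1b17d86fd02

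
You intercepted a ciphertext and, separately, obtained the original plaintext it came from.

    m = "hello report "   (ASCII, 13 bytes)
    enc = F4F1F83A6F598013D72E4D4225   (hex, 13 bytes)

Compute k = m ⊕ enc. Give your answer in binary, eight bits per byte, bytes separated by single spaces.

10011100 10010100 10010100 01010110 00000000 01111001 11110010 01110110 10100111 01000001 00111111 00110110 00000101

Since enc = m ⊕ k, XORing both sides with m gives k = m ⊕ enc.
68 XOR f4 = 9c
65 XOR f1 = 94
6c XOR f8 = 94
6c XOR 3a = 56
6f XOR 6f = 00
20 XOR 59 = 79
72 XOR 80 = f2
65 XOR 13 = 76
70 XOR d7 = a7
6f XOR 2e = 41
72 XOR 4d = 3f
74 XOR 42 = 36
20 XOR 25 = 05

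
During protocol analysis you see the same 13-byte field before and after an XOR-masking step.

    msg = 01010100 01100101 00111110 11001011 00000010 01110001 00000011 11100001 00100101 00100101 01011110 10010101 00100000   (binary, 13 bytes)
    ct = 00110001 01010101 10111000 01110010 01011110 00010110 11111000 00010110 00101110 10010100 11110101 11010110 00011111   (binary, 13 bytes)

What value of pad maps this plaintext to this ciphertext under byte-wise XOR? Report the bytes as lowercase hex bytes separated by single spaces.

Since ct = msg ⊕ pad, XORing both sides with msg gives pad = msg ⊕ ct.
01010100 ⊕ 00110001 = 01100101
01100101 ⊕ 01010101 = 00110000
00111110 ⊕ 10111000 = 10000110
11001011 ⊕ 01110010 = 10111001
00000010 ⊕ 01011110 = 01011100
01110001 ⊕ 00010110 = 01100111
00000011 ⊕ 11111000 = 11111011
11100001 ⊕ 00010110 = 11110111
00100101 ⊕ 00101110 = 00001011
00100101 ⊕ 10010100 = 10110001
01011110 ⊕ 11110101 = 10101011
10010101 ⊕ 11010110 = 01000011
00100000 ⊕ 00011111 = 00111111

65 30 86 b9 5c 67 fb f7 0b b1 ab 43 3f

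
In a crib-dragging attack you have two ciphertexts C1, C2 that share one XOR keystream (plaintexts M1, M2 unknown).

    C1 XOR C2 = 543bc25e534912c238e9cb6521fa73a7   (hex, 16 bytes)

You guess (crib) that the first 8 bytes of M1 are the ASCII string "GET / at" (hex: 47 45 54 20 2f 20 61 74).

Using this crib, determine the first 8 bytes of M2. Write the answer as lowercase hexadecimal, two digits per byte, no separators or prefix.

137e967e7c6973b6

Since C1 ⊕ C2 = M1 ⊕ M2, XORing with the guessed M1 bytes yields the corresponding M2 bytes: M2 = (C1 ⊕ C2) ⊕ M1.
byte 0: 01010100 ⊕ 01000111 = 00010011
byte 1: 00111011 ⊕ 01000101 = 01111110
byte 2: 11000010 ⊕ 01010100 = 10010110
byte 3: 01011110 ⊕ 00100000 = 01111110
byte 4: 01010011 ⊕ 00101111 = 01111100
byte 5: 01001001 ⊕ 00100000 = 01101001
byte 6: 00010010 ⊕ 01100001 = 01110011
byte 7: 11000010 ⊕ 01110100 = 10110110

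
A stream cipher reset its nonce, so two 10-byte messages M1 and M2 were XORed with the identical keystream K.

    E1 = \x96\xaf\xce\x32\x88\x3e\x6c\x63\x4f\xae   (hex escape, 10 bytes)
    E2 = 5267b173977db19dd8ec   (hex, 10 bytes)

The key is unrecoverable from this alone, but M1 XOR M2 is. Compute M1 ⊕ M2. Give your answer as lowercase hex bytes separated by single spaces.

c4 c8 7f 41 1f 43 dd fe 97 42

E1 ⊕ E2 = (M1 ⊕ K) ⊕ (M2 ⊕ K) = M1 ⊕ M2 — the shared key cancels under XOR.
byte 0: 150 xor  82 = 196
byte 1: 175 xor 103 = 200
byte 2: 206 xor 177 = 127
byte 3:  50 xor 115 =  65
byte 4: 136 xor 151 =  31
byte 5:  62 xor 125 =  67
byte 6: 108 xor 177 = 221
byte 7:  99 xor 157 = 254
byte 8:  79 xor 216 = 151
byte 9: 174 xor 236 =  66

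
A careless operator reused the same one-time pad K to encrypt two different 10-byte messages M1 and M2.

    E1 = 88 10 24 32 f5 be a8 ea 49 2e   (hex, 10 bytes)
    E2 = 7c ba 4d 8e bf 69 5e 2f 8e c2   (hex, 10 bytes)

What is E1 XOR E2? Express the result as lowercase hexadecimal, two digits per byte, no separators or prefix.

f4aa69bc4ad7f6c5c7ec

E1 ⊕ E2 = (M1 ⊕ K) ⊕ (M2 ⊕ K) = M1 ⊕ M2 — the shared key cancels under XOR.
byte 0: 88 XOR 7c = f4
byte 1: 10 XOR ba = aa
byte 2: 24 XOR 4d = 69
byte 3: 32 XOR 8e = bc
byte 4: f5 XOR bf = 4a
byte 5: be XOR 69 = d7
byte 6: a8 XOR 5e = f6
byte 7: ea XOR 2f = c5
byte 8: 49 XOR 8e = c7
byte 9: 2e XOR c2 = ec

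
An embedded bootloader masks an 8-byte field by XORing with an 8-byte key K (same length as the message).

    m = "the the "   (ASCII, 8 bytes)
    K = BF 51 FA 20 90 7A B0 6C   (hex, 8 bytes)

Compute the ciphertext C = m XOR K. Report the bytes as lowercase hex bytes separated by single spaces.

cb 39 9f 00 e4 12 d5 4c

XOR is its own inverse, so applying the key byte-wise gives the result directly.
01110100 ⊕ 10111111 = 11001011
01101000 ⊕ 01010001 = 00111001
01100101 ⊕ 11111010 = 10011111
00100000 ⊕ 00100000 = 00000000
01110100 ⊕ 10010000 = 11100100
01101000 ⊕ 01111010 = 00010010
01100101 ⊕ 10110000 = 11010101
00100000 ⊕ 01101100 = 01001100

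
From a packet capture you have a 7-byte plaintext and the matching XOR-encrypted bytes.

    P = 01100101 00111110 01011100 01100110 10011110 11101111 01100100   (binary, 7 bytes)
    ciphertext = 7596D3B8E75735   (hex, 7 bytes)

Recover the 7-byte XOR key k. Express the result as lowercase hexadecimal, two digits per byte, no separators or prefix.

Since ciphertext = P ⊕ k, XORing both sides with P gives k = P ⊕ ciphertext.
byte 0: 65 ⊕ 75 = 10
byte 1: 3e ⊕ 96 = a8
byte 2: 5c ⊕ d3 = 8f
byte 3: 66 ⊕ b8 = de
byte 4: 9e ⊕ e7 = 79
byte 5: ef ⊕ 57 = b8
byte 6: 64 ⊕ 35 = 51

10a88fde79b851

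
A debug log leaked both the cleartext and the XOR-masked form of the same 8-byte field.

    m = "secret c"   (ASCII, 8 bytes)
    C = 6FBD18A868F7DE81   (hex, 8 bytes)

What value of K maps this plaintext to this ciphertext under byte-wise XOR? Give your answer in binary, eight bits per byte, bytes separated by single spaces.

00011100 11011000 01111011 11011010 00001101 10000011 11111110 11100010

Since C = m ⊕ K, XORing both sides with m gives K = m ⊕ C.
byte 0: 73 ^ 6f = 1c
byte 1: 65 ^ bd = d8
byte 2: 63 ^ 18 = 7b
byte 3: 72 ^ a8 = da
byte 4: 65 ^ 68 = 0d
byte 5: 74 ^ f7 = 83
byte 6: 20 ^ de = fe
byte 7: 63 ^ 81 = e2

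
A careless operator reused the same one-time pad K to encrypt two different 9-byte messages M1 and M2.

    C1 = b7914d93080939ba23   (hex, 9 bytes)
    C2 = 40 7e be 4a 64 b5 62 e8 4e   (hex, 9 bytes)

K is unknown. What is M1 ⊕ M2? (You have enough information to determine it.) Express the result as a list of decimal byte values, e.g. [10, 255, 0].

C1 ⊕ C2 = (M1 ⊕ K) ⊕ (M2 ⊕ K) = M1 ⊕ M2 — the shared key cancels under XOR.
10110111 ^ 01000000 = 11110111
10010001 ^ 01111110 = 11101111
01001101 ^ 10111110 = 11110011
10010011 ^ 01001010 = 11011001
00001000 ^ 01100100 = 01101100
00001001 ^ 10110101 = 10111100
00111001 ^ 01100010 = 01011011
10111010 ^ 11101000 = 01010010
00100011 ^ 01001110 = 01101101

[247, 239, 243, 217, 108, 188, 91, 82, 109]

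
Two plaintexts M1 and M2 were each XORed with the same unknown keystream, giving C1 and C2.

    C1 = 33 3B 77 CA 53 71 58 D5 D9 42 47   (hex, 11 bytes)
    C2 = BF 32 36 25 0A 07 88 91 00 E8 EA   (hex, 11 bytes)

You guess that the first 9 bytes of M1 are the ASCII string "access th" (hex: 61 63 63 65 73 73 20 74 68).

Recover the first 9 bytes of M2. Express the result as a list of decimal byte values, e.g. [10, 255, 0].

First, C1 ⊕ C2 = (M1 ⊕ K) ⊕ (M2 ⊕ K) = M1 ⊕ M2, so the key drops out. Then M2 = (M1 ⊕ M2) ⊕ M1 over the first 9 bytes.
byte 0: (33 XOR bf) XOR 61 = 8c XOR 61 = ed
byte 1: (3b XOR 32) XOR 63 = 09 XOR 63 = 6a
byte 2: (77 XOR 36) XOR 63 = 41 XOR 63 = 22
byte 3: (ca XOR 25) XOR 65 = ef XOR 65 = 8a
byte 4: (53 XOR 0a) XOR 73 = 59 XOR 73 = 2a
byte 5: (71 XOR 07) XOR 73 = 76 XOR 73 = 05
byte 6: (58 XOR 88) XOR 20 = d0 XOR 20 = f0
byte 7: (d5 XOR 91) XOR 74 = 44 XOR 74 = 30
byte 8: (d9 XOR 00) XOR 68 = d9 XOR 68 = b1

[237, 106, 34, 138, 42, 5, 240, 48, 177]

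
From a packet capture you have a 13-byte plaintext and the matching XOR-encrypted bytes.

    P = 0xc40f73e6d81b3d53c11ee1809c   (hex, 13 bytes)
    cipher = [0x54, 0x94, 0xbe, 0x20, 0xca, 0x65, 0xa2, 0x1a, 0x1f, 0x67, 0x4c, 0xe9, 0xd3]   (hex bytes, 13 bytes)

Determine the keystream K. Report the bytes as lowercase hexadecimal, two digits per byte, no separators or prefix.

Since cipher = P ⊕ K, XORing both sides with P gives K = P ⊕ cipher.
11000100 ⊕ 01010100 = 10010000
00001111 ⊕ 10010100 = 10011011
01110011 ⊕ 10111110 = 11001101
11100110 ⊕ 00100000 = 11000110
11011000 ⊕ 11001010 = 00010010
00011011 ⊕ 01100101 = 01111110
00111101 ⊕ 10100010 = 10011111
01010011 ⊕ 00011010 = 01001001
11000001 ⊕ 00011111 = 11011110
00011110 ⊕ 01100111 = 01111001
11100001 ⊕ 01001100 = 10101101
10000000 ⊕ 11101001 = 01101001
10011100 ⊕ 11010011 = 01001111

909bcdc6127e9f49de79ad694f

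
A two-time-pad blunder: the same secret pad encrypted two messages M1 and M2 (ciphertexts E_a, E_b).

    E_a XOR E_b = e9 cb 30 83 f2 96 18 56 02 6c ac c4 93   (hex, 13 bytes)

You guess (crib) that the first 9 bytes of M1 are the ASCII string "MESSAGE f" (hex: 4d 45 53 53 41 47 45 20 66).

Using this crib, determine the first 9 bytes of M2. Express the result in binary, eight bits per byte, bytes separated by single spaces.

Since E_a ⊕ E_b = M1 ⊕ M2, XORing with the guessed M1 bytes yields the corresponding M2 bytes: M2 = (E_a ⊕ E_b) ⊕ M1.
233 xor  77 = 164
203 xor  69 = 142
 48 xor  83 =  99
131 xor  83 = 208
242 xor  65 = 179
150 xor  71 = 209
 24 xor  69 =  93
 86 xor  32 = 118
  2 xor 102 = 100

10100100 10001110 01100011 11010000 10110011 11010001 01011101 01110110 01100100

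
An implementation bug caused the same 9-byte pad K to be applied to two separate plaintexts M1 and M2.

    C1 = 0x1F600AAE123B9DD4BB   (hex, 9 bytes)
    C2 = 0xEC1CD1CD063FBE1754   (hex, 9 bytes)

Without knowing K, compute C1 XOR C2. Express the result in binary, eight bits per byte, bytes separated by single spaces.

C1 ⊕ C2 = (M1 ⊕ K) ⊕ (M2 ⊕ K) = M1 ⊕ M2 — the shared key cancels under XOR.
byte 0: 00011111 XOR 11101100 = 11110011
byte 1: 01100000 XOR 00011100 = 01111100
byte 2: 00001010 XOR 11010001 = 11011011
byte 3: 10101110 XOR 11001101 = 01100011
byte 4: 00010010 XOR 00000110 = 00010100
byte 5: 00111011 XOR 00111111 = 00000100
byte 6: 10011101 XOR 10111110 = 00100011
byte 7: 11010100 XOR 00010111 = 11000011
byte 8: 10111011 XOR 01010100 = 11101111

11110011 01111100 11011011 01100011 00010100 00000100 00100011 11000011 11101111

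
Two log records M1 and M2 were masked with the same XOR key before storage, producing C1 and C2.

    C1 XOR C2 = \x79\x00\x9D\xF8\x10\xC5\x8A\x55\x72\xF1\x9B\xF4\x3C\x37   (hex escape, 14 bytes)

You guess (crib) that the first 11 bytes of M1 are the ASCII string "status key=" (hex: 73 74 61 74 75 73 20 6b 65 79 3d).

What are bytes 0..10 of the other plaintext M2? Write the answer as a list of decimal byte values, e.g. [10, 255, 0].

Since C1 ⊕ C2 = M1 ⊕ M2, XORing with the guessed M1 bytes yields the corresponding M2 bytes: M2 = (C1 ⊕ C2) ⊕ M1.
byte 0: 79 XOR 73 = 0a
byte 1: 00 XOR 74 = 74
byte 2: 9d XOR 61 = fc
byte 3: f8 XOR 74 = 8c
byte 4: 10 XOR 75 = 65
byte 5: c5 XOR 73 = b6
byte 6: 8a XOR 20 = aa
byte 7: 55 XOR 6b = 3e
byte 8: 72 XOR 65 = 17
byte 9: f1 XOR 79 = 88
byte 10: 9b XOR 3d = a6

[10, 116, 252, 140, 101, 182, 170, 62, 23, 136, 166]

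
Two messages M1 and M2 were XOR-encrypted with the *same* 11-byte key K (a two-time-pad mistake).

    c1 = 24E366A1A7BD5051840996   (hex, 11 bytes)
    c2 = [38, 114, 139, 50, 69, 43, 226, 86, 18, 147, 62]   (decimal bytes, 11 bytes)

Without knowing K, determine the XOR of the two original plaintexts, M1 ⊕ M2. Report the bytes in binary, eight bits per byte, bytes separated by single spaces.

c1 ⊕ c2 = (M1 ⊕ K) ⊕ (M2 ⊕ K) = M1 ⊕ M2 — the shared key cancels under XOR.
24 ⊕ 26 = 02
e3 ⊕ 72 = 91
66 ⊕ 8b = ed
a1 ⊕ 32 = 93
a7 ⊕ 45 = e2
bd ⊕ 2b = 96
50 ⊕ e2 = b2
51 ⊕ 56 = 07
84 ⊕ 12 = 96
09 ⊕ 93 = 9a
96 ⊕ 3e = a8

00000010 10010001 11101101 10010011 11100010 10010110 10110010 00000111 10010110 10011010 10101000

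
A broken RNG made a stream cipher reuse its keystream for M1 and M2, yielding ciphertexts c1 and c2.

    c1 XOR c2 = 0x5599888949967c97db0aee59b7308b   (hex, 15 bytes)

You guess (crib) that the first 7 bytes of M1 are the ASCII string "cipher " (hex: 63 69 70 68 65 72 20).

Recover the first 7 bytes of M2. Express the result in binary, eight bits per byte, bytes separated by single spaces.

Since c1 ⊕ c2 = M1 ⊕ M2, XORing with the guessed M1 bytes yields the corresponding M2 bytes: M2 = (c1 ⊕ c2) ⊕ M1.
01010101 ⊕ 01100011 = 00110110
10011001 ⊕ 01101001 = 11110000
10001000 ⊕ 01110000 = 11111000
10001001 ⊕ 01101000 = 11100001
01001001 ⊕ 01100101 = 00101100
10010110 ⊕ 01110010 = 11100100
01111100 ⊕ 00100000 = 01011100

00110110 11110000 11111000 11100001 00101100 11100100 01011100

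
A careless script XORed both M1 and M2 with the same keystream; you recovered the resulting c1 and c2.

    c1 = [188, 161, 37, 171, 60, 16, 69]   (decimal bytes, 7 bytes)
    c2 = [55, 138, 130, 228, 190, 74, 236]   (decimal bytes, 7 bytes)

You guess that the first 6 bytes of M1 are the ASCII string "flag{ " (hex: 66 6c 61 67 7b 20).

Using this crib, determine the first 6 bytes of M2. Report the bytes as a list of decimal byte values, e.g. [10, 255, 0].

First, c1 ⊕ c2 = (M1 ⊕ K) ⊕ (M2 ⊕ K) = M1 ⊕ M2, so the key drops out. Then M2 = (M1 ⊕ M2) ⊕ M1 over the first 6 bytes.
byte 0: (bc xor 37) xor 66 = 8b xor 66 = ed
byte 1: (a1 xor 8a) xor 6c = 2b xor 6c = 47
byte 2: (25 xor 82) xor 61 = a7 xor 61 = c6
byte 3: (ab xor e4) xor 67 = 4f xor 67 = 28
byte 4: (3c xor be) xor 7b = 82 xor 7b = f9
byte 5: (10 xor 4a) xor 20 = 5a xor 20 = 7a

[237, 71, 198, 40, 249, 122]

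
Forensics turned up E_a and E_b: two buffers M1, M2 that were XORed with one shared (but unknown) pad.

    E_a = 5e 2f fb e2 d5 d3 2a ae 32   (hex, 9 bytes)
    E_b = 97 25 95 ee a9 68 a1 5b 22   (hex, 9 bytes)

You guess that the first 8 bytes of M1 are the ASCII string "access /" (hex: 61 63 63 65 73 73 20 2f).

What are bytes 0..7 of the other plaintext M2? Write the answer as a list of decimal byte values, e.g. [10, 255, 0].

[168, 105, 13, 105, 15, 200, 171, 218]

First, E_a ⊕ E_b = (M1 ⊕ K) ⊕ (M2 ⊕ K) = M1 ⊕ M2, so the key drops out. Then M2 = (M1 ⊕ M2) ⊕ M1 over the first 8 bytes.
byte 0: (5e ^ 97) ^ 61 = c9 ^ 61 = a8
byte 1: (2f ^ 25) ^ 63 = 0a ^ 63 = 69
byte 2: (fb ^ 95) ^ 63 = 6e ^ 63 = 0d
byte 3: (e2 ^ ee) ^ 65 = 0c ^ 65 = 69
byte 4: (d5 ^ a9) ^ 73 = 7c ^ 73 = 0f
byte 5: (d3 ^ 68) ^ 73 = bb ^ 73 = c8
byte 6: (2a ^ a1) ^ 20 = 8b ^ 20 = ab
byte 7: (ae ^ 5b) ^ 2f = f5 ^ 2f = da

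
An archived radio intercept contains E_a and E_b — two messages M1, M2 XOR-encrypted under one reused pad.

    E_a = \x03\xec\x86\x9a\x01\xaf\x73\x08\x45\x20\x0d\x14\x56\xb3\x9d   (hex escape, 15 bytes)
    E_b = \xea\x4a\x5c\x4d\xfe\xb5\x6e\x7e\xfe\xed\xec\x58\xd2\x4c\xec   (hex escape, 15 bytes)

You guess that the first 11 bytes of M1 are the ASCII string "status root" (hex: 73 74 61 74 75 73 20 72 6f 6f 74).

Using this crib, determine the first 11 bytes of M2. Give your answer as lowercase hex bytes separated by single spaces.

First, E_a ⊕ E_b = (M1 ⊕ K) ⊕ (M2 ⊕ K) = M1 ⊕ M2, so the key drops out. Then M2 = (M1 ⊕ M2) ⊕ M1 over the first 11 bytes.
byte 0: (03 XOR ea) XOR 73 = e9 XOR 73 = 9a
byte 1: (ec XOR 4a) XOR 74 = a6 XOR 74 = d2
byte 2: (86 XOR 5c) XOR 61 = da XOR 61 = bb
byte 3: (9a XOR 4d) XOR 74 = d7 XOR 74 = a3
byte 4: (01 XOR fe) XOR 75 = ff XOR 75 = 8a
byte 5: (af XOR b5) XOR 73 = 1a XOR 73 = 69
byte 6: (73 XOR 6e) XOR 20 = 1d XOR 20 = 3d
byte 7: (08 XOR 7e) XOR 72 = 76 XOR 72 = 04
byte 8: (45 XOR fe) XOR 6f = bb XOR 6f = d4
byte 9: (20 XOR ed) XOR 6f = cd XOR 6f = a2
byte 10: (0d XOR ec) XOR 74 = e1 XOR 74 = 95

9a d2 bb a3 8a 69 3d 04 d4 a2 95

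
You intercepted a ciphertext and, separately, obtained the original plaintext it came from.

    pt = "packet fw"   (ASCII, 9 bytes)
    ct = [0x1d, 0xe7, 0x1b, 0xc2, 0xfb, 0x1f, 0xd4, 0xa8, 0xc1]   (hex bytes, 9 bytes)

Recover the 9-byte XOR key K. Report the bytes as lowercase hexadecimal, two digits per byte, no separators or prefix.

Since ct = pt ⊕ K, XORing both sides with pt gives K = pt ⊕ ct.
01110000 ^ 00011101 = 01101101
01100001 ^ 11100111 = 10000110
01100011 ^ 00011011 = 01111000
01101011 ^ 11000010 = 10101001
01100101 ^ 11111011 = 10011110
01110100 ^ 00011111 = 01101011
00100000 ^ 11010100 = 11110100
01100110 ^ 10101000 = 11001110
01110111 ^ 11000001 = 10110110

6d8678a99e6bf4ceb6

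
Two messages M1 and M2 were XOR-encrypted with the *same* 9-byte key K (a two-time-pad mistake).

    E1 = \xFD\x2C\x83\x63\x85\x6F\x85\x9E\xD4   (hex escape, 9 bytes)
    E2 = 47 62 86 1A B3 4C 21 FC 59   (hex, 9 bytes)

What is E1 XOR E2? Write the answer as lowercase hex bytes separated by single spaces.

E1 ⊕ E2 = (M1 ⊕ K) ⊕ (M2 ⊕ K) = M1 ⊕ M2 — the shared key cancels under XOR.
11111101 xor 01000111 = 10111010
00101100 xor 01100010 = 01001110
10000011 xor 10000110 = 00000101
01100011 xor 00011010 = 01111001
10000101 xor 10110011 = 00110110
01101111 xor 01001100 = 00100011
10000101 xor 00100001 = 10100100
10011110 xor 11111100 = 01100010
11010100 xor 01011001 = 10001101

ba 4e 05 79 36 23 a4 62 8d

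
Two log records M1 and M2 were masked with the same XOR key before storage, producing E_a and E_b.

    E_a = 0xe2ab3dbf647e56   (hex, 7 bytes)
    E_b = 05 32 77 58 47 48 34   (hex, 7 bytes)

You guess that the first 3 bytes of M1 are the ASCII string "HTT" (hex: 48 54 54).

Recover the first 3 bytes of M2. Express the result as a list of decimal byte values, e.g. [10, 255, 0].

[175, 205, 30]

First, E_a ⊕ E_b = (M1 ⊕ K) ⊕ (M2 ⊕ K) = M1 ⊕ M2, so the key drops out. Then M2 = (M1 ⊕ M2) ⊕ M1 over the first 3 bytes.
byte 0: (e2 ⊕ 05) ⊕ 48 = e7 ⊕ 48 = af
byte 1: (ab ⊕ 32) ⊕ 54 = 99 ⊕ 54 = cd
byte 2: (3d ⊕ 77) ⊕ 54 = 4a ⊕ 54 = 1e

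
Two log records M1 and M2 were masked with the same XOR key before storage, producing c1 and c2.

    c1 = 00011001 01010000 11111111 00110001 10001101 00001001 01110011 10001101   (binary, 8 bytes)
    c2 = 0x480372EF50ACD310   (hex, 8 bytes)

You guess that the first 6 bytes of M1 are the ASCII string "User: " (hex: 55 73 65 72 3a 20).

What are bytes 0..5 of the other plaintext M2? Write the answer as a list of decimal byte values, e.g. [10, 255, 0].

First, c1 ⊕ c2 = (M1 ⊕ K) ⊕ (M2 ⊕ K) = M1 ⊕ M2, so the key drops out. Then M2 = (M1 ⊕ M2) ⊕ M1 over the first 6 bytes.
byte 0: (19 ^ 48) ^ 55 = 51 ^ 55 = 04
byte 1: (50 ^ 03) ^ 73 = 53 ^ 73 = 20
byte 2: (ff ^ 72) ^ 65 = 8d ^ 65 = e8
byte 3: (31 ^ ef) ^ 72 = de ^ 72 = ac
byte 4: (8d ^ 50) ^ 3a = dd ^ 3a = e7
byte 5: (09 ^ ac) ^ 20 = a5 ^ 20 = 85

[4, 32, 232, 172, 231, 133]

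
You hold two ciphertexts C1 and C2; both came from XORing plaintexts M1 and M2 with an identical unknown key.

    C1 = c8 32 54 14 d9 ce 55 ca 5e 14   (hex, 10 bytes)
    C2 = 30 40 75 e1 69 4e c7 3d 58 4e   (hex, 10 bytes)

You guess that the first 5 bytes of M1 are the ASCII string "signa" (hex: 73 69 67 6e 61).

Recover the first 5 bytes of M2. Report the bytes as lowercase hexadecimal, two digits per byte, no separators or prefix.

8b1b469bd1

First, C1 ⊕ C2 = (M1 ⊕ K) ⊕ (M2 ⊕ K) = M1 ⊕ M2, so the key drops out. Then M2 = (M1 ⊕ M2) ⊕ M1 over the first 5 bytes.
byte 0: (c8 xor 30) xor 73 = f8 xor 73 = 8b
byte 1: (32 xor 40) xor 69 = 72 xor 69 = 1b
byte 2: (54 xor 75) xor 67 = 21 xor 67 = 46
byte 3: (14 xor e1) xor 6e = f5 xor 6e = 9b
byte 4: (d9 xor 69) xor 61 = b0 xor 61 = d1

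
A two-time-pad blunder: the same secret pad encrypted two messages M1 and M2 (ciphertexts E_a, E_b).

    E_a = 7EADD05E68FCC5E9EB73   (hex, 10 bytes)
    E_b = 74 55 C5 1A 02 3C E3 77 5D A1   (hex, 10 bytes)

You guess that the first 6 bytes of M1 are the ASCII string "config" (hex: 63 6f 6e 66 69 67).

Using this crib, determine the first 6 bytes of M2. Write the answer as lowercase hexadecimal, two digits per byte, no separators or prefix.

69977b2203a7

First, E_a ⊕ E_b = (M1 ⊕ K) ⊕ (M2 ⊕ K) = M1 ⊕ M2, so the key drops out. Then M2 = (M1 ⊕ M2) ⊕ M1 over the first 6 bytes.
byte 0: (7e xor 74) xor 63 = 0a xor 63 = 69
byte 1: (ad xor 55) xor 6f = f8 xor 6f = 97
byte 2: (d0 xor c5) xor 6e = 15 xor 6e = 7b
byte 3: (5e xor 1a) xor 66 = 44 xor 66 = 22
byte 4: (68 xor 02) xor 69 = 6a xor 69 = 03
byte 5: (fc xor 3c) xor 67 = c0 xor 67 = a7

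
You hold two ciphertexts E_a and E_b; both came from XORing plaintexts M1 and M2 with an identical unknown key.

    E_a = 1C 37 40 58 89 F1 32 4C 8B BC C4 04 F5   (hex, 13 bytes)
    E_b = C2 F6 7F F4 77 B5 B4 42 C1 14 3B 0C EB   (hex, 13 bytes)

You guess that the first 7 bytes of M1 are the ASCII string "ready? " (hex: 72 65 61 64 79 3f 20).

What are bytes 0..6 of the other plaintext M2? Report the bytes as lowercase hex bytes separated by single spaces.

ac a4 5e c8 87 7b a6

First, E_a ⊕ E_b = (M1 ⊕ K) ⊕ (M2 ⊕ K) = M1 ⊕ M2, so the key drops out. Then M2 = (M1 ⊕ M2) ⊕ M1 over the first 7 bytes.
byte 0: (1c XOR c2) XOR 72 = de XOR 72 = ac
byte 1: (37 XOR f6) XOR 65 = c1 XOR 65 = a4
byte 2: (40 XOR 7f) XOR 61 = 3f XOR 61 = 5e
byte 3: (58 XOR f4) XOR 64 = ac XOR 64 = c8
byte 4: (89 XOR 77) XOR 79 = fe XOR 79 = 87
byte 5: (f1 XOR b5) XOR 3f = 44 XOR 3f = 7b
byte 6: (32 XOR b4) XOR 20 = 86 XOR 20 = a6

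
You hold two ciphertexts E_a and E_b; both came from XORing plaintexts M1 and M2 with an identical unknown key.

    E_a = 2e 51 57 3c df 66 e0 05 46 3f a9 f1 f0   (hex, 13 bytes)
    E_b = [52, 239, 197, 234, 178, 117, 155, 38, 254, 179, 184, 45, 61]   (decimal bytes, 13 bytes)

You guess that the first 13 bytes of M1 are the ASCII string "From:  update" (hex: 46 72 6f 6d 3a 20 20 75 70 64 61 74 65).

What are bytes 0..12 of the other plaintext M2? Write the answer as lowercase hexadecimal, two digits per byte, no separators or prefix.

First, E_a ⊕ E_b = (M1 ⊕ K) ⊕ (M2 ⊕ K) = M1 ⊕ M2, so the key drops out. Then M2 = (M1 ⊕ M2) ⊕ M1 over the first 13 bytes.
byte 0: (2e XOR 34) XOR 46 = 1a XOR 46 = 5c
byte 1: (51 XOR ef) XOR 72 = be XOR 72 = cc
byte 2: (57 XOR c5) XOR 6f = 92 XOR 6f = fd
byte 3: (3c XOR ea) XOR 6d = d6 XOR 6d = bb
byte 4: (df XOR b2) XOR 3a = 6d XOR 3a = 57
byte 5: (66 XOR 75) XOR 20 = 13 XOR 20 = 33
byte 6: (e0 XOR 9b) XOR 20 = 7b XOR 20 = 5b
byte 7: (05 XOR 26) XOR 75 = 23 XOR 75 = 56
byte 8: (46 XOR fe) XOR 70 = b8 XOR 70 = c8
byte 9: (3f XOR b3) XOR 64 = 8c XOR 64 = e8
byte 10: (a9 XOR b8) XOR 61 = 11 XOR 61 = 70
byte 11: (f1 XOR 2d) XOR 74 = dc XOR 74 = a8
byte 12: (f0 XOR 3d) XOR 65 = cd XOR 65 = a8

5cccfdbb57335b56c8e870a8a8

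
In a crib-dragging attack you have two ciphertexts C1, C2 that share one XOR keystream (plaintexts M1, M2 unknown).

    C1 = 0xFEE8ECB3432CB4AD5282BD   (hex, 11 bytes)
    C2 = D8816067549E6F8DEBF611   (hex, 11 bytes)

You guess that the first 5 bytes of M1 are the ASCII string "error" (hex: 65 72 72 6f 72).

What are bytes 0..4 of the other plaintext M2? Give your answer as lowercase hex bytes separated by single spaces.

First, C1 ⊕ C2 = (M1 ⊕ K) ⊕ (M2 ⊕ K) = M1 ⊕ M2, so the key drops out. Then M2 = (M1 ⊕ M2) ⊕ M1 over the first 5 bytes.
byte 0: (fe ^ d8) ^ 65 = 26 ^ 65 = 43
byte 1: (e8 ^ 81) ^ 72 = 69 ^ 72 = 1b
byte 2: (ec ^ 60) ^ 72 = 8c ^ 72 = fe
byte 3: (b3 ^ 67) ^ 6f = d4 ^ 6f = bb
byte 4: (43 ^ 54) ^ 72 = 17 ^ 72 = 65

43 1b fe bb 65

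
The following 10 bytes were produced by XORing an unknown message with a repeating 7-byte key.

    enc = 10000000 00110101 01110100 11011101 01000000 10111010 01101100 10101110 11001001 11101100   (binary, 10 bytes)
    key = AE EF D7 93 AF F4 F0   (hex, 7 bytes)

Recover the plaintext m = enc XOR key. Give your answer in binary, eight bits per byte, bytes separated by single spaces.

The 7-byte key repeats, so the effective keystream is ae ef d7 93 af f4 f0 ae ef d7.
byte 0: 80 XOR ae = 2e
byte 1: 35 XOR ef = da
byte 2: 74 XOR d7 = a3
byte 3: dd XOR 93 = 4e
byte 4: 40 XOR af = ef
byte 5: ba XOR f4 = 4e
byte 6: 6c XOR f0 = 9c
byte 7: ae XOR ae = 00
byte 8: c9 XOR ef = 26
byte 9: ec XOR d7 = 3b

00101110 11011010 10100011 01001110 11101111 01001110 10011100 00000000 00100110 00111011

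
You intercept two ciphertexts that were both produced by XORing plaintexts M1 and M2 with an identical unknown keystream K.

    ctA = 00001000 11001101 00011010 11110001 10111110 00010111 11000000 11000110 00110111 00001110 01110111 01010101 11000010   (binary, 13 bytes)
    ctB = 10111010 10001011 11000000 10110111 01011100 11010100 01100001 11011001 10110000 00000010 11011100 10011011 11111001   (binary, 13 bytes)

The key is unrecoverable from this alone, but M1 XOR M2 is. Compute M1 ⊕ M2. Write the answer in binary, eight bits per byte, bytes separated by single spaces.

ctA ⊕ ctB = (M1 ⊕ K) ⊕ (M2 ⊕ K) = M1 ⊕ M2 — the shared key cancels under XOR.
byte 0: 08 xor ba = b2
byte 1: cd xor 8b = 46
byte 2: 1a xor c0 = da
byte 3: f1 xor b7 = 46
byte 4: be xor 5c = e2
byte 5: 17 xor d4 = c3
byte 6: c0 xor 61 = a1
byte 7: c6 xor d9 = 1f
byte 8: 37 xor b0 = 87
byte 9: 0e xor 02 = 0c
byte 10: 77 xor dc = ab
byte 11: 55 xor 9b = ce
byte 12: c2 xor f9 = 3b

10110010 01000110 11011010 01000110 11100010 11000011 10100001 00011111 10000111 00001100 10101011 11001110 00111011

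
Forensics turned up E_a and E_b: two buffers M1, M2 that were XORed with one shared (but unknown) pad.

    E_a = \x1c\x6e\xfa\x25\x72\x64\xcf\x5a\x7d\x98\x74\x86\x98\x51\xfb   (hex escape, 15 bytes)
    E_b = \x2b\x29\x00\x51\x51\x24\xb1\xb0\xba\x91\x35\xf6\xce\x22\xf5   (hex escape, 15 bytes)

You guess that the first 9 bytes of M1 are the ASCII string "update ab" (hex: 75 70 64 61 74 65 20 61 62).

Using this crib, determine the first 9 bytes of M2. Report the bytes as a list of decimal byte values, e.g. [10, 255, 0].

First, E_a ⊕ E_b = (M1 ⊕ K) ⊕ (M2 ⊕ K) = M1 ⊕ M2, so the key drops out. Then M2 = (M1 ⊕ M2) ⊕ M1 over the first 9 bytes.
byte 0: (1c ⊕ 2b) ⊕ 75 = 37 ⊕ 75 = 42
byte 1: (6e ⊕ 29) ⊕ 70 = 47 ⊕ 70 = 37
byte 2: (fa ⊕ 00) ⊕ 64 = fa ⊕ 64 = 9e
byte 3: (25 ⊕ 51) ⊕ 61 = 74 ⊕ 61 = 15
byte 4: (72 ⊕ 51) ⊕ 74 = 23 ⊕ 74 = 57
byte 5: (64 ⊕ 24) ⊕ 65 = 40 ⊕ 65 = 25
byte 6: (cf ⊕ b1) ⊕ 20 = 7e ⊕ 20 = 5e
byte 7: (5a ⊕ b0) ⊕ 61 = ea ⊕ 61 = 8b
byte 8: (7d ⊕ ba) ⊕ 62 = c7 ⊕ 62 = a5

[66, 55, 158, 21, 87, 37, 94, 139, 165]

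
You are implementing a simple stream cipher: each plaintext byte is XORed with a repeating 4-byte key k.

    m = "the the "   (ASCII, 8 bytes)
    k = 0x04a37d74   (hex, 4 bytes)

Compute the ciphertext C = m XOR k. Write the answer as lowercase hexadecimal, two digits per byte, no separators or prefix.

70cb185470cb1854

The 4-byte key repeats, so the effective keystream is 04 a3 7d 74 04 a3 7d 74.
byte 0: 74 xor 04 = 70
byte 1: 68 xor a3 = cb
byte 2: 65 xor 7d = 18
byte 3: 20 xor 74 = 54
byte 4: 74 xor 04 = 70
byte 5: 68 xor a3 = cb
byte 6: 65 xor 7d = 18
byte 7: 20 xor 74 = 54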